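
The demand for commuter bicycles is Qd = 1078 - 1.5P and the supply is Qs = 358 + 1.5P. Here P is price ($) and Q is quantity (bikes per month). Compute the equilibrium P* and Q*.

P* = 240, Q* = 718

Equating demand and supply, 1078 - 1.5P = 358 + 1.5P gives 3P = 720, so P* = 240.
Then Q* = 1078 - 1.5(240) = 718.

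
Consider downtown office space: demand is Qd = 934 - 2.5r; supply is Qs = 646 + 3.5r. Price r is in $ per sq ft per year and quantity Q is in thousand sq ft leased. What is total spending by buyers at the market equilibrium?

Total spending by buyers = 39072

At equilibrium Qd = Qs, so 934 - 2.5r = 646 + 3.5r; collecting terms, 288 = 6r and r* = 48.
From the demand curve, Q* = 934 - 2.5(48) = 814.
Total spending by buyers = r* × Q* = 48 × 814 = 39072.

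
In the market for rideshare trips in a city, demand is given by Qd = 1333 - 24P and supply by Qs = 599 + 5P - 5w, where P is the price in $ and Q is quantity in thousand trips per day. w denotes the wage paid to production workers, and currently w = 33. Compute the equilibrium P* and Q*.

P* = 31, Q* = 589

With w = 33, supply is Qs = 434 + 5P.
At equilibrium Qd = Qs, so 1333 - 24P = 434 + 5P; collecting terms, 899 = 29P and P* = 31.
Plugging P* into demand: Q* = 1333 - 24(31) = 589.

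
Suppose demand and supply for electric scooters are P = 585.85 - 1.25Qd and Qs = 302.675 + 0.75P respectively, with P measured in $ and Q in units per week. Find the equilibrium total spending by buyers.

Total spending by buyers = 41019.3

Inverting to quantity form: Qd = 468.68 - 0.8P.
Set Qd = Qs: 468.68 - 0.8P = 302.675 + 0.75P, so 166.005 = 1.55P and P* = 107.1.
Substitute back: Q* = 468.68 - 0.8(107.1) = 383.
Total spending by buyers = P* × Q* = 107.1 × 383 = 41019.3.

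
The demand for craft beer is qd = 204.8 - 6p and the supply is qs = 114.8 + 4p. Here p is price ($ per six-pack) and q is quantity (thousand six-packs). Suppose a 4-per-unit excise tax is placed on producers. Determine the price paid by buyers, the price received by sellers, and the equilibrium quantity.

p_b = 10.6, p_s = 6.6, q = 141.2

With a tax of 4 on producers, they supply based on the net price p_s = p_b - 4, so qs = 98.8 + 4p_b.
Set qd = qs: 204.8 - 6p_b = 98.8 + 4p_b, so 106 = 10p_b and p_b = 10.6.
So p_s = 6.6 and the quantity traded is q = 204.8 - 6(10.6) = 141.2.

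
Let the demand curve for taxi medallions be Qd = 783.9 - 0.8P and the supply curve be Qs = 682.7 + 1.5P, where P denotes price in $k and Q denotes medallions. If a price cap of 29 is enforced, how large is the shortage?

Evaluating both curves at the ceiling price 29 gives Qd = 760.7, Qs = 726.2.
Shortage = Qd - Qs = 760.7 - 726.2 = 34.5.

Shortage = 34.5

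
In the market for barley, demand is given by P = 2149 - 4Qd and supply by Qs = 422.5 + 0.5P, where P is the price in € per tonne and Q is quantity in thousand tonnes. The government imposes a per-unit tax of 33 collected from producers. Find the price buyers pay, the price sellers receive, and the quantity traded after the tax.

P_b = 175, P_s = 142, Q = 493.5

Inverting to quantity form: Qd = 537.25 - 0.25P.
Producers keep P_s = P_b - 33 per unit, so supply in terms of the buyer price is Qs = 406 + 0.5P_b.
Equate demand and the shifted supply: 537.25 - 0.25P_b = 406 + 0.5P_b, giving 0.75P_b = 131.25, so P_b = 175.
Then P_s = 175 - 33 = 142 and Q = 537.25 - 0.25(175) = 493.5.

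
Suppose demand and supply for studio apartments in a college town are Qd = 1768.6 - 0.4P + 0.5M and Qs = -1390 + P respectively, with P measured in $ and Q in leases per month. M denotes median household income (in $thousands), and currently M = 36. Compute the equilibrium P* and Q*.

P* = 2269, Q* = 879

With M = 36, demand is Qd = 1786.6 - 0.4P.
Set Qd = Qs: 1786.6 - 0.4P = -1390 + P, so 3176.6 = 1.4P and P* = 2269.
Plugging P* into demand: Q* = 1786.6 - 0.4(2269) = 879.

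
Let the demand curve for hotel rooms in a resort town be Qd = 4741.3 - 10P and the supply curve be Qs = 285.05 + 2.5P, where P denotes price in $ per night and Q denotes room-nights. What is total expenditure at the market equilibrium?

Total expenditure = 419350.95

At equilibrium Qd = Qs, so 4741.3 - 10P = 285.05 + 2.5P; collecting terms, 4456.25 = 12.5P and P* = 356.5.
Substitute back: Q* = 4741.3 - 10(356.5) = 1176.3.
Total expenditure = P* × Q* = 356.5 × 1176.3 = 419350.95.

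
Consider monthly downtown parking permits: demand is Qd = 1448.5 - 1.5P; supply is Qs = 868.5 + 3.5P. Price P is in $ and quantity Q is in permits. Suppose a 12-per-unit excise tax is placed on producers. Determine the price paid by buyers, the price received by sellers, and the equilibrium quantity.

The tax drives a wedge P_b - P_s = 12. Substituting P_s = P_b - 12 into supply: Qs = 826.5 + 3.5P_b.
Market clearing requires 1448.5 - 1.5P_b = 826.5 + 3.5P_b; hence 622 = 5P_b and P_b = 124.4.
Then P_s = 124.4 - 12 = 112.4 and Q = 1448.5 - 1.5(124.4) = 1261.9.

P_b = 124.4, P_s = 112.4, Q = 1261.9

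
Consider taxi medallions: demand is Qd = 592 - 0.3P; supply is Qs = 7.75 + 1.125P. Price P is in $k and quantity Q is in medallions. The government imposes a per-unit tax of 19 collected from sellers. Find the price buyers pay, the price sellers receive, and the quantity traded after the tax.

P_b = 425, P_s = 406, Q = 464.5

The tax drives a wedge P_b - P_s = 19. Substituting P_s = P_b - 19 into supply: Qs = -13.625 + 1.125P_b.
Equate demand and the shifted supply: 592 - 0.3P_b = -13.625 + 1.125P_b, giving 1.425P_b = 605.625, so P_b = 425.
Then P_s = 425 - 19 = 406 and Q = 592 - 0.3(425) = 464.5.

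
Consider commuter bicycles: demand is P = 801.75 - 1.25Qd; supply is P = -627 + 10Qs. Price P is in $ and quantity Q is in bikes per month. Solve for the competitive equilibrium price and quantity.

Solving each curve for Q: Qd = 641.4 - 0.8P and Qs = 62.7 + 0.1P.
The market clears where 641.4 - 0.8P = 62.7 + 0.1P. Rearranging, 0.9P = 578.7, hence P* = 643.
Then Q* = 641.4 - 0.8(643) = 127.

P* = 643, Q* = 127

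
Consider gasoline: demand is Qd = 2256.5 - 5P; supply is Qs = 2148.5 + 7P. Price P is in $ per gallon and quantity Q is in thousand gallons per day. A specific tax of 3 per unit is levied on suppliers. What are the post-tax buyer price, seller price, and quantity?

The tax drives a wedge P_b - P_s = 3. Substituting P_s = P_b - 3 into supply: Qs = 2127.5 + 7P_b.
Set Qd = Qs: 2256.5 - 5P_b = 2127.5 + 7P_b, so 129 = 12P_b and P_b = 10.75.
Then P_s = 10.75 - 3 = 7.75 and Q = 2256.5 - 5(10.75) = 2202.75.

P_b = 10.75, P_s = 7.75, Q = 2202.75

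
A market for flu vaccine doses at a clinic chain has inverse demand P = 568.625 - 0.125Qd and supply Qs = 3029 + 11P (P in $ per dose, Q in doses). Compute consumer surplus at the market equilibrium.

Inverting to quantity form: Qd = 4549 - 8P.
Equating demand and supply, 4549 - 8P = 3029 + 11P gives 19P = 1520, so P* = 80.
Substitute back: Q* = 4549 - 8(80) = 3909.
Demand choke price (Qd = 0): P = 4549/8 = 568.625. Consumer surplus = ½ × (568.625 - 80) × 3909 = 955017.5625.

Consumer surplus = 955017.5625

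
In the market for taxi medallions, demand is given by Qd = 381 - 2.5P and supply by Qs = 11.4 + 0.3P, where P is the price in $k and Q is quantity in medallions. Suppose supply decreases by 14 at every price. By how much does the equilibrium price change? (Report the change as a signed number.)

At equilibrium Qd = Qs, so 381 - 2.5P = 11.4 + 0.3P; collecting terms, 369.6 = 2.8P and P* = 132.
From the demand curve, Q* = 381 - 2.5(132) = 51.
After the shift, supply is Qs = -2.6 + 0.3P.
New equilibrium: 383.6 = 2.8P, so P = 137 and Q = 38.5.
ΔP = 137 - 132 = 5.

ΔP = 5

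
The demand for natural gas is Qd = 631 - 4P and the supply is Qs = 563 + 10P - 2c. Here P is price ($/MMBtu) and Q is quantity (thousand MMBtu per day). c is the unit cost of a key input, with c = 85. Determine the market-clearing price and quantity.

P* = 17, Q* = 563

With c = 85, supply is Qs = 393 + 10P.
At equilibrium Qd = Qs, so 631 - 4P = 393 + 10P; collecting terms, 238 = 14P and P* = 17.
Plugging P* into demand: Q* = 631 - 4(17) = 563.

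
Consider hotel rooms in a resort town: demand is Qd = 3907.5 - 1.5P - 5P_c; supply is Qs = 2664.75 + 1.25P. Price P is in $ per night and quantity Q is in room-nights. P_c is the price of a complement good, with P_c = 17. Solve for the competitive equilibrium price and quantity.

P* = 421, Q* = 3191

With P_c = 17, demand is Qd = 3822.5 - 1.5P.
The market clears where 3822.5 - 1.5P = 2664.75 + 1.25P. Rearranging, 2.75P = 1157.75, hence P* = 421.
Plugging P* into demand: Q* = 3822.5 - 1.5(421) = 3191.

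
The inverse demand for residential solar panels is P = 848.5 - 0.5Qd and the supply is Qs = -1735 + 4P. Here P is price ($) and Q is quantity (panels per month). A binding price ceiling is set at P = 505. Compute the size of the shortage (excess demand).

In direct form, Qd = 1697 - 2P.
Evaluating both curves at the ceiling price 505 gives Qd = 687, Qs = 285.
Shortage = Qd - Qs = 687 - 285 = 402.

Shortage = 402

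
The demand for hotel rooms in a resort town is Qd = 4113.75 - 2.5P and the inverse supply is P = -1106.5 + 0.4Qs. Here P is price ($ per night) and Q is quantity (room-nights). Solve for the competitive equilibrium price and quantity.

In direct form, Qs = 2766.25 + 2.5P.
The market clears where 4113.75 - 2.5P = 2766.25 + 2.5P. Rearranging, 5P = 1347.5, hence P* = 269.5.
Then Q* = 4113.75 - 2.5(269.5) = 3440.

P* = 269.5, Q* = 3440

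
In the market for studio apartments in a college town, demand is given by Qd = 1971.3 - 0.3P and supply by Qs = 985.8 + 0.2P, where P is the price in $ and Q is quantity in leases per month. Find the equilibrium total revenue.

Total revenue = 2719980

The market clears where 1971.3 - 0.3P = 985.8 + 0.2P. Rearranging, 0.5P = 985.5, hence P* = 1971.
Then Q* = 1971.3 - 0.3(1971) = 1380.
Total revenue = P* × Q* = 1971 × 1380 = 2719980.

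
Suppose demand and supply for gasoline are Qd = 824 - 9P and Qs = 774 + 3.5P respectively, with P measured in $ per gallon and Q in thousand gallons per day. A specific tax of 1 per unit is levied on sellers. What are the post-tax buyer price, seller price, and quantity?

With a tax of 1 on sellers, they supply based on the net price P_s = P_b - 1, so Qs = 770.5 + 3.5P_b.
Set Qd = Qs: 824 - 9P_b = 770.5 + 3.5P_b, so 53.5 = 12.5P_b and P_b = 4.28.
So P_s = 3.28 and the quantity traded is Q = 824 - 9(4.28) = 785.48.

P_b = 4.28, P_s = 3.28, Q = 785.48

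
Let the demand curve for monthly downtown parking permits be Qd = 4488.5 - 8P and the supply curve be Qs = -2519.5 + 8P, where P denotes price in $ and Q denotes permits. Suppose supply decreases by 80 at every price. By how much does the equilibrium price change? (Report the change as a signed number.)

ΔP = 5

The market clears where 4488.5 - 8P = -2519.5 + 8P. Rearranging, 16P = 7008, hence P* = 438.
Substitute back: Q* = 4488.5 - 8(438) = 984.5.
After the shift, supply is Qs = -2599.5 + 8P.
The new intersection has 7088 = 16P, i.e. P = 443, Q = 944.5.
ΔP = 443 - 438 = 5.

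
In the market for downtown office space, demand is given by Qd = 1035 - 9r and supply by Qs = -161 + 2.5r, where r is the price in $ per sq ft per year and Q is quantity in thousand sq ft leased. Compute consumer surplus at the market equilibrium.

At equilibrium Qd = Qs, so 1035 - 9r = -161 + 2.5r; collecting terms, 1196 = 11.5r and r* = 104.
From the demand curve, Q* = 1035 - 9(104) = 99.
Demand choke price (Qd = 0): r = 1035/9 = 115. Consumer surplus = ½ × (115 - 104) × 99 = 544.5.

Consumer surplus = 544.5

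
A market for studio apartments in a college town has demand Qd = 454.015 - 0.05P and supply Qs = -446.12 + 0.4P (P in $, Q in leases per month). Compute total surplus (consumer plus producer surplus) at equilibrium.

The market clears where 454.015 - 0.05P = -446.12 + 0.4P. Rearranging, 0.45P = 900.135, hence P* = 2000.3.
From the demand curve, Q* = 454.015 - 0.05(2000.3) = 354.
Demand choke price = 9080.3; supply choke price = 1115.3. CS = ½(9080.3 - 2000.3)(354) = 1253160; PS = ½(2000.3 - 1115.3)(354) = 156645. Total surplus = 1409805.

Total surplus = 1409805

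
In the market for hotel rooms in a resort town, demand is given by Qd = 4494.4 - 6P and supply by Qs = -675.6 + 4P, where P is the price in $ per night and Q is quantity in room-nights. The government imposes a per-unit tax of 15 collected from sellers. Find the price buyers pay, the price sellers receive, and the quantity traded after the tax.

P_b = 523, P_s = 508, Q = 1356.4

With a tax of 15 on sellers, they supply based on the net price P_s = P_b - 15, so Qs = -735.6 + 4P_b.
Set Qd = Qs: 4494.4 - 6P_b = -735.6 + 4P_b, so 5230 = 10P_b and P_b = 523.
Then P_s = 523 - 15 = 508 and Q = 4494.4 - 6(523) = 1356.4.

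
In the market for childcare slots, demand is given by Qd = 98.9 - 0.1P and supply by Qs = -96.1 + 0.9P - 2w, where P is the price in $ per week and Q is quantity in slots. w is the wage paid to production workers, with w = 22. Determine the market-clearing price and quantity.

P* = 239, Q* = 75

With w = 22, supply is Qs = -140.1 + 0.9P.
The market clears where 98.9 - 0.1P = -140.1 + 0.9P. Rearranging, P = 239, hence P* = 239.
Substitute back: Q* = 98.9 - 0.1(239) = 75.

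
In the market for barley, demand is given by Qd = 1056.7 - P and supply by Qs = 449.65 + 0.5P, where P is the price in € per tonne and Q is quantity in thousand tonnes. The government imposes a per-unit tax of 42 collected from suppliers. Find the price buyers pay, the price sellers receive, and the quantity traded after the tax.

P_b = 418.7, P_s = 376.7, Q = 638

Suppliers keep P_s = P_b - 42 per unit, so supply in terms of the buyer price is Qs = 428.65 + 0.5P_b.
Set Qd = Qs: 1056.7 - P_b = 428.65 + 0.5P_b, so 628.05 = 1.5P_b and P_b = 418.7.
Then P_s = 418.7 - 42 = 376.7 and Q = 1056.7 - 418.7 = 638.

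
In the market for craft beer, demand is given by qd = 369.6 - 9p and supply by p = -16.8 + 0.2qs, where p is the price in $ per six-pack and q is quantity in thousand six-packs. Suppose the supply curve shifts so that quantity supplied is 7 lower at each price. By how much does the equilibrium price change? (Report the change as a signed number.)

Rewriting in direct form: qs = 84 + 5p.
Equating demand and supply, 369.6 - 9p = 84 + 5p gives 14p = 285.6, so p* = 20.4.
Then q* = 369.6 - 9(20.4) = 186.
After the shift, supply is qs = 77 + 5p.
The new intersection has 292.6 = 14p, i.e. p = 20.9, q = 181.5.
Δp = 20.9 - 20.4 = 0.5.

Δp = 0.5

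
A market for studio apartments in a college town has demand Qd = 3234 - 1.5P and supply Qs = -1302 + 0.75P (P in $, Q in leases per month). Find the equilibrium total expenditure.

Total expenditure = 423360

Set Qd = Qs: 3234 - 1.5P = -1302 + 0.75P, so 4536 = 2.25P and P* = 2016.
From the demand curve, Q* = 3234 - 1.5(2016) = 210.
Total expenditure = P* × Q* = 2016 × 210 = 423360.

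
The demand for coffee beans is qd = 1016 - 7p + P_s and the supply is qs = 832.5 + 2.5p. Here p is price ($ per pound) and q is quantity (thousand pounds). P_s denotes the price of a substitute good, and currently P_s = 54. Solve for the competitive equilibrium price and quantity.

p* = 25, q* = 895

With P_s = 54, demand is qd = 1070 - 7p.
At equilibrium qd = qs, so 1070 - 7p = 832.5 + 2.5p; collecting terms, 237.5 = 9.5p and p* = 25.
Substitute back: q* = 1070 - 7(25) = 895.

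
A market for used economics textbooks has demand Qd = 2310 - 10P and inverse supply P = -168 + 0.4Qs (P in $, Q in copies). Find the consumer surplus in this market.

Consumer surplus = 31840.2

Rewriting in direct form: Qs = 420 + 2.5P.
Equating demand and supply, 2310 - 10P = 420 + 2.5P gives 12.5P = 1890, so P* = 151.2.
From the demand curve, Q* = 2310 - 10(151.2) = 798.
Demand choke price (Qd = 0): P = 2310/10 = 231. Consumer surplus = ½ × (231 - 151.2) × 798 = 31840.2.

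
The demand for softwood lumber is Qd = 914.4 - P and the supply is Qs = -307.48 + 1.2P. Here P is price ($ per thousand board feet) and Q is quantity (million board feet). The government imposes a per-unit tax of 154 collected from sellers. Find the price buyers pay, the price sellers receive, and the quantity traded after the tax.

P_b = 639.4, P_s = 485.4, Q = 275

With a tax of 154 on sellers, they supply based on the net price P_s = P_b - 154, so Qs = -492.28 + 1.2P_b.
Equate demand and the shifted supply: 914.4 - P_b = -492.28 + 1.2P_b, giving 2.2P_b = 1406.68, so P_b = 639.4.
Then P_s = 639.4 - 154 = 485.4 and Q = 914.4 - 639.4 = 275.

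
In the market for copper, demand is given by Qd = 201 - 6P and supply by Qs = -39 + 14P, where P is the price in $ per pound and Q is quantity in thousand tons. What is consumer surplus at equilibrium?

Equating demand and supply, 201 - 6P = -39 + 14P gives 20P = 240, so P* = 12.
Substitute back: Q* = 201 - 6(12) = 129.
Demand choke price (Qd = 0): P = 201/6 = 33.5. Consumer surplus = ½ × (33.5 - 12) × 129 = 1386.75.

Consumer surplus = 1386.75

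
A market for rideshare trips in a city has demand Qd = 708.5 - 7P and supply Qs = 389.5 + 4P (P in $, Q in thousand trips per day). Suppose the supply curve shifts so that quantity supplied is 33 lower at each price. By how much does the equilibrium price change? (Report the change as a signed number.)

Equating demand and supply, 708.5 - 7P = 389.5 + 4P gives 11P = 319, so P* = 29.
Substitute back: Q* = 708.5 - 7(29) = 505.5.
After the shift, supply is Qs = 356.5 + 4P.
The new intersection has 352 = 11P, i.e. P = 32, Q = 484.5.
ΔP = 32 - 29 = 3.

ΔP = 3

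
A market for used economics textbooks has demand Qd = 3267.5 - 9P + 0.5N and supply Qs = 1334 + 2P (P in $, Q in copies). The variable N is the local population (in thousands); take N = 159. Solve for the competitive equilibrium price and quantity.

With N = 159, demand is Qd = 3347 - 9P.
Equating demand and supply, 3347 - 9P = 1334 + 2P gives 11P = 2013, so P* = 183.
Substitute back: Q* = 3347 - 9(183) = 1700.

P* = 183, Q* = 1700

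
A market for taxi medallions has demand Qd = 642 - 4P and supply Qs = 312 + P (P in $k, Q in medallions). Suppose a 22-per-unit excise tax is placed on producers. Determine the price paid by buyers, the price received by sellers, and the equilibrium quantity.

P_b = 70.4, P_s = 48.4, Q = 360.4

With a tax of 22 on producers, they supply based on the net price P_s = P_b - 22, so Qs = 290 + P_b.
Set Qd = Qs: 642 - 4P_b = 290 + P_b, so 352 = 5P_b and P_b = 70.4.
So P_s = 48.4 and the quantity traded is Q = 642 - 4(70.4) = 360.4.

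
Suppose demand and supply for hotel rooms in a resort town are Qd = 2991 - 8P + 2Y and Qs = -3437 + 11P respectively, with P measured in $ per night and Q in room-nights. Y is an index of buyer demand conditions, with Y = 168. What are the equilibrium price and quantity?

P* = 356, Q* = 479

With Y = 168, demand is Qd = 3327 - 8P.
The market clears where 3327 - 8P = -3437 + 11P. Rearranging, 19P = 6764, hence P* = 356.
From the demand curve, Q* = 3327 - 8(356) = 479.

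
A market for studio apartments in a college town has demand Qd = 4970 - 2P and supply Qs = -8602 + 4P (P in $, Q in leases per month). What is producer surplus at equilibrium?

Producer surplus = 24864.5

At equilibrium Qd = Qs, so 4970 - 2P = -8602 + 4P; collecting terms, 13572 = 6P and P* = 2262.
Then Q* = 4970 - 2(2262) = 446.
Supply choke price (Qs = 0): P = 2150.5. Producer surplus = ½ × (2262 - 2150.5) × 446 = 24864.5.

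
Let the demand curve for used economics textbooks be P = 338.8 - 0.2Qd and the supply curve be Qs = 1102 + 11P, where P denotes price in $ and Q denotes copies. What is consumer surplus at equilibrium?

Consumer surplus = 227708.1

Solving each curve for Q: Qd = 1694 - 5P.
Equating demand and supply, 1694 - 5P = 1102 + 11P gives 16P = 592, so P* = 37.
Plugging P* into demand: Q* = 1694 - 5(37) = 1509.
Demand choke price (Qd = 0): P = 1694/5 = 338.8. Consumer surplus = ½ × (338.8 - 37) × 1509 = 227708.1.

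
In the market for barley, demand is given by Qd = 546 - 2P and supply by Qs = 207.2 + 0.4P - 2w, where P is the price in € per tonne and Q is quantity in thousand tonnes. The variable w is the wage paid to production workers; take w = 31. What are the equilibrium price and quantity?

With w = 31, supply is Qs = 145.2 + 0.4P.
The market clears where 546 - 2P = 145.2 + 0.4P. Rearranging, 2.4P = 400.8, hence P* = 167.
Then Q* = 546 - 2(167) = 212.

P* = 167, Q* = 212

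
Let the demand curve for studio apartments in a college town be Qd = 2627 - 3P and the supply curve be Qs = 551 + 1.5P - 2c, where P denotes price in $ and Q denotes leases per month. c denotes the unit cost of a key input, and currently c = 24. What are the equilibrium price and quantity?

With c = 24, supply is Qs = 503 + 1.5P.
Set Qd = Qs: 2627 - 3P = 503 + 1.5P, so 2124 = 4.5P and P* = 472.
From the demand curve, Q* = 2627 - 3(472) = 1211.

P* = 472, Q* = 1211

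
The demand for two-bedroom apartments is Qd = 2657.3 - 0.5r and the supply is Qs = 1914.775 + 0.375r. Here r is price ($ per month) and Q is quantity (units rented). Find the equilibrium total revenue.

Set Qd = Qs: 2657.3 - 0.5r = 1914.775 + 0.375r, so 742.525 = 0.875r and r* = 848.6.
Then Q* = 2657.3 - 0.5(848.6) = 2233.
Total revenue = r* × Q* = 848.6 × 2233 = 1894923.8.

Total revenue = 1894923.8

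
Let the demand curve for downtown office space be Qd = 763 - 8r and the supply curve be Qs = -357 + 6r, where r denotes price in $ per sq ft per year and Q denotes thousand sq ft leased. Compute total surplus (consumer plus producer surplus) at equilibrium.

The market clears where 763 - 8r = -357 + 6r. Rearranging, 14r = 1120, hence r* = 80.
Substitute back: Q* = 763 - 8(80) = 123.
Demand choke price = 95.375; supply choke price = 59.5. CS = ½(95.375 - 80)(123) = 945.5625; PS = ½(80 - 59.5)(123) = 1260.75. Total surplus = 2206.3125.

Total surplus = 2206.3125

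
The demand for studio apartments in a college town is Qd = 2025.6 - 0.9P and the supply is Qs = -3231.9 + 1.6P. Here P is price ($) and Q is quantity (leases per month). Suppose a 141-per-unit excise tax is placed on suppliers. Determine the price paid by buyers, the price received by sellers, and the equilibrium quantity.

P_b = 2193.24, P_s = 2052.24, Q = 51.684

With a tax of 141 on suppliers, they supply based on the net price P_s = P_b - 141, so Qs = -3457.5 + 1.6P_b.
Market clearing requires 2025.6 - 0.9P_b = -3457.5 + 1.6P_b; hence 5483.1 = 2.5P_b and P_b = 2193.24.
Then P_s = 2193.24 - 141 = 2052.24 and Q = 2025.6 - 0.9(2193.24) = 51.684.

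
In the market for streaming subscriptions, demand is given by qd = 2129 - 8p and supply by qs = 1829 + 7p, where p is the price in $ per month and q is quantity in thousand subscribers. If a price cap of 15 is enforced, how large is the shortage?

Evaluating both curves at the ceiling price 15 gives qd = 2009, qs = 1934.
Shortage = qd - qs = 2009 - 1934 = 75.

Shortage = 75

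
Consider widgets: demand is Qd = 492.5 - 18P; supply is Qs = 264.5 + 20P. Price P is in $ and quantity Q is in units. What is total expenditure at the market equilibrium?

Equating demand and supply, 492.5 - 18P = 264.5 + 20P gives 38P = 228, so P* = 6.
Substitute back: Q* = 492.5 - 18(6) = 384.5.
Total expenditure = P* × Q* = 6 × 384.5 = 2307.

Total expenditure = 2307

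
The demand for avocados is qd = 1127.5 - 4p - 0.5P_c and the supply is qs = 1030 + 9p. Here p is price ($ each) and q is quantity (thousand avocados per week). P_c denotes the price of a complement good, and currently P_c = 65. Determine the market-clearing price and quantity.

With P_c = 65, demand is qd = 1095 - 4p.
The market clears where 1095 - 4p = 1030 + 9p. Rearranging, 13p = 65, hence p* = 5.
Substitute back: q* = 1095 - 4(5) = 1075.

p* = 5, q* = 1075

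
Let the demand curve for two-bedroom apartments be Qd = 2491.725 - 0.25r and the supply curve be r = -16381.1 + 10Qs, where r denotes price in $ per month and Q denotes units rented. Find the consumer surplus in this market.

Solving each curve for Q: Qs = 1638.11 + 0.1r.
Equating demand and supply, 2491.725 - 0.25r = 1638.11 + 0.1r gives 0.35r = 853.615, so r* = 2438.9.
From the demand curve, Q* = 2491.725 - 0.25(2438.9) = 1882.
Demand choke price (Qd = 0): r = 2491.725/0.25 = 9966.9. Consumer surplus = ½ × (9966.9 - 2438.9) × 1882 = 7083848.

Consumer surplus = 7083848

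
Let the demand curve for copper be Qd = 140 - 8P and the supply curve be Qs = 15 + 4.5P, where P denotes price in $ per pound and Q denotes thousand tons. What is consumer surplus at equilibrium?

Consumer surplus = 225

Set Qd = Qs: 140 - 8P = 15 + 4.5P, so 125 = 12.5P and P* = 10.
Then Q* = 140 - 8(10) = 60.
Demand choke price (Qd = 0): P = 140/8 = 17.5. Consumer surplus = ½ × (17.5 - 10) × 60 = 225.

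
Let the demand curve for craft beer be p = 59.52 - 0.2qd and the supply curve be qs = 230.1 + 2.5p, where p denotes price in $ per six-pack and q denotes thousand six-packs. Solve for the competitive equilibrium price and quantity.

Rewriting in direct form: qd = 297.6 - 5p.
Set qd = qs: 297.6 - 5p = 230.1 + 2.5p, so 67.5 = 7.5p and p* = 9.
Plugging p* into demand: q* = 297.6 - 5(9) = 252.6.

p* = 9, q* = 252.6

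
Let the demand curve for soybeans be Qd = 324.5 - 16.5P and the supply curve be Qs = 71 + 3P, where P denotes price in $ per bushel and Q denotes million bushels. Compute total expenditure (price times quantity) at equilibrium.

Total expenditure = 1430

Set Qd = Qs: 324.5 - 16.5P = 71 + 3P, so 253.5 = 19.5P and P* = 13.
From the demand curve, Q* = 324.5 - 16.5(13) = 110.
Total expenditure = P* × Q* = 13 × 110 = 1430.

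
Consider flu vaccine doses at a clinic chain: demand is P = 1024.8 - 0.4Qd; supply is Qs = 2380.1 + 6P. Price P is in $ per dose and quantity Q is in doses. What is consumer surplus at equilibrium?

In direct form, Qd = 2562 - 2.5P.
Equating demand and supply, 2562 - 2.5P = 2380.1 + 6P gives 8.5P = 181.9, so P* = 21.4.
From the demand curve, Q* = 2562 - 2.5(21.4) = 2508.5.
Demand choke price (Qd = 0): P = 2562/2.5 = 1024.8. Consumer surplus = ½ × (1024.8 - 21.4) × 2508.5 = 1258514.45.

Consumer surplus = 1258514.45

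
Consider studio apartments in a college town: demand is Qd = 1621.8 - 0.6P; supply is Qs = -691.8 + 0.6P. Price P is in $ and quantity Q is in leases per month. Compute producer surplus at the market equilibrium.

Producer surplus = 180187.5

Equating demand and supply, 1621.8 - 0.6P = -691.8 + 0.6P gives 1.2P = 2313.6, so P* = 1928.
Then Q* = 1621.8 - 0.6(1928) = 465.
Supply choke price (Qs = 0): P = 1153. Producer surplus = ½ × (1928 - 1153) × 465 = 180187.5.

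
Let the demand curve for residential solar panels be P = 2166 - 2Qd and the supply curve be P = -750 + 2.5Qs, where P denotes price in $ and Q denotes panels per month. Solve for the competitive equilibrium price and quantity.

P* = 870, Q* = 648

Solving each curve for Q: Qd = 1083 - 0.5P and Qs = 300 + 0.4P.
The market clears where 1083 - 0.5P = 300 + 0.4P. Rearranging, 0.9P = 783, hence P* = 870.
Plugging P* into demand: Q* = 1083 - 0.5(870) = 648.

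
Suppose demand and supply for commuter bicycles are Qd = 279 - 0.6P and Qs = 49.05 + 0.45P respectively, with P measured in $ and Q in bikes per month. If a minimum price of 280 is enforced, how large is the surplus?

Surplus = 64.05

Evaluating both curves at the floor price 280 gives Qd = 111, Qs = 175.05.
Surplus = Qs - Qd = 175.05 - 111 = 64.05.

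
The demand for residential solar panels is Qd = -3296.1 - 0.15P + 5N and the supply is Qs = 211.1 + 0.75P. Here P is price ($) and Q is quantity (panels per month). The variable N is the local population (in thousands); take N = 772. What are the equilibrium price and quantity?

P* = 392, Q* = 505.1

With N = 772, demand is Qd = 563.9 - 0.15P.
Set Qd = Qs: 563.9 - 0.15P = 211.1 + 0.75P, so 352.8 = 0.9P and P* = 392.
Substitute back: Q* = 563.9 - 0.15(392) = 505.1.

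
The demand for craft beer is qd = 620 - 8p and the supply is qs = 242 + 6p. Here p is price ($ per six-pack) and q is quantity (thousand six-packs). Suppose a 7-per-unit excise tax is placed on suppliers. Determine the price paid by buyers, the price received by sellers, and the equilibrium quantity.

p_b = 30, p_s = 23, q = 380

Suppliers keep p_s = p_b - 7 per unit, so supply in terms of the buyer price is qs = 200 + 6p_b.
Set qd = qs: 620 - 8p_b = 200 + 6p_b, so 420 = 14p_b and p_b = 30.
Then p_s = 30 - 7 = 23 and q = 620 - 8(30) = 380.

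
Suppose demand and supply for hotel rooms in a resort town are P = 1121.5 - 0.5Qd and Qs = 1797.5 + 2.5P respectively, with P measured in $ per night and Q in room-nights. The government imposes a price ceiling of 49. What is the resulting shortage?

Rewriting in direct form: Qd = 2243 - 2P.
With P fixed at 49, quantity demanded is 2145 and quantity supplied is 1920.
Shortage = Qd - Qs = 2145 - 1920 = 225.

Shortage = 225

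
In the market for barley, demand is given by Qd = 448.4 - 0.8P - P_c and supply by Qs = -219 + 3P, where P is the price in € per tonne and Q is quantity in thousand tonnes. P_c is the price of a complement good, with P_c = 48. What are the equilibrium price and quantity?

With P_c = 48, demand is Qd = 400.4 - 0.8P.
The market clears where 400.4 - 0.8P = -219 + 3P. Rearranging, 3.8P = 619.4, hence P* = 163.
Plugging P* into demand: Q* = 400.4 - 0.8(163) = 270.

P* = 163, Q* = 270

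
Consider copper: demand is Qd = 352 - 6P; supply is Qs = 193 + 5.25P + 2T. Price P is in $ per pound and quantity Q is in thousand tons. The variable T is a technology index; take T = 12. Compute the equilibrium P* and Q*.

P* = 12, Q* = 280

With T = 12, supply is Qs = 217 + 5.25P.
Equating demand and supply, 352 - 6P = 217 + 5.25P gives 11.25P = 135, so P* = 12.
Substitute back: Q* = 352 - 6(12) = 280.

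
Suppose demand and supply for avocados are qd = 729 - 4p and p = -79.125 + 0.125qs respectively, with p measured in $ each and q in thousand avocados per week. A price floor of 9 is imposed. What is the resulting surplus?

Rewriting in direct form: qs = 633 + 8p.
At p = 9: qd = 693 and qs = 705.
Surplus = qs - qd = 705 - 693 = 12.

Surplus = 12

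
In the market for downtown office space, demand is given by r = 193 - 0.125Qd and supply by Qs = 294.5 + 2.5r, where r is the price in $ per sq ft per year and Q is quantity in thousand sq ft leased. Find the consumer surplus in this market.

Consumer surplus = 21904

In direct form, Qd = 1544 - 8r.
The market clears where 1544 - 8r = 294.5 + 2.5r. Rearranging, 10.5r = 1249.5, hence r* = 119.
From the demand curve, Q* = 1544 - 8(119) = 592.
Demand choke price (Qd = 0): r = 1544/8 = 193. Consumer surplus = ½ × (193 - 119) × 592 = 21904.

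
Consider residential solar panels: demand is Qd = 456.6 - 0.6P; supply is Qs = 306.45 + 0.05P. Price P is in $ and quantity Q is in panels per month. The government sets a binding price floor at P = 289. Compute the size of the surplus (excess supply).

Surplus = 37.7

At P = 289: Qd = 283.2 and Qs = 320.9.
Surplus = Qs - Qd = 320.9 - 283.2 = 37.7.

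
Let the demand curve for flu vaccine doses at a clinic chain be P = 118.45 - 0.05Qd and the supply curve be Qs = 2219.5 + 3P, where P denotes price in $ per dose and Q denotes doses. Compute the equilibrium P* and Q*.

P* = 6.5, Q* = 2239

Rewriting in direct form: Qd = 2369 - 20P.
Equating demand and supply, 2369 - 20P = 2219.5 + 3P gives 23P = 149.5, so P* = 6.5.
Then Q* = 2369 - 20(6.5) = 2239.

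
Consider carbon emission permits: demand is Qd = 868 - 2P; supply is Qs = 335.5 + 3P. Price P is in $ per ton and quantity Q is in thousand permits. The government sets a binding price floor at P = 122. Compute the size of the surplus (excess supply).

With P fixed at 122, quantity demanded is 624 and quantity supplied is 701.5.
Surplus = Qs - Qd = 701.5 - 624 = 77.5.

Surplus = 77.5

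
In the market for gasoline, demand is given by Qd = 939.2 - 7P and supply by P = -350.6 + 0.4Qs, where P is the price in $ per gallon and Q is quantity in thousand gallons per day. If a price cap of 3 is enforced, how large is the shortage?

In direct form, Qs = 876.5 + 2.5P.
At P = 3: Qd = 918.2 and Qs = 884.
Shortage = Qd - Qs = 918.2 - 884 = 34.2.

Shortage = 34.2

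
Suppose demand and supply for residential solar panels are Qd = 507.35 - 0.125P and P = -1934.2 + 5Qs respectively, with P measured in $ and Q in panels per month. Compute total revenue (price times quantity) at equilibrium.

Total revenue = 170938.8

Inverting to quantity form: Qs = 386.84 + 0.2P.
The market clears where 507.35 - 0.125P = 386.84 + 0.2P. Rearranging, 0.325P = 120.51, hence P* = 370.8.
Plugging P* into demand: Q* = 507.35 - 0.125(370.8) = 461.
Total revenue = P* × Q* = 370.8 × 461 = 170938.8.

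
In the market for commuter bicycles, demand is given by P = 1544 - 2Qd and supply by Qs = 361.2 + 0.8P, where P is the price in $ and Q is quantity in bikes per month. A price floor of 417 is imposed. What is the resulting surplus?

Surplus = 131.3

Inverting to quantity form: Qd = 772 - 0.5P.
At P = 417: Qd = 563.5 and Qs = 694.8.
Surplus = Qs - Qd = 694.8 - 563.5 = 131.3.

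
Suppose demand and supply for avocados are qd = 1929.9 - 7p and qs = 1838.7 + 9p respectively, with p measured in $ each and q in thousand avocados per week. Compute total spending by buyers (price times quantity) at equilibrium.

At equilibrium qd = qs, so 1929.9 - 7p = 1838.7 + 9p; collecting terms, 91.2 = 16p and p* = 5.7.
Then q* = 1929.9 - 7(5.7) = 1890.
Total spending by buyers = p* × q* = 5.7 × 1890 = 10773.

Total spending by buyers = 10773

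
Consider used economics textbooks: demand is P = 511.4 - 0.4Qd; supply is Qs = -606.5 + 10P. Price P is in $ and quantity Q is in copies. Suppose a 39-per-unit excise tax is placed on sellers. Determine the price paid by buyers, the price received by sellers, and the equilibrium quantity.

P_b = 182, P_s = 143, Q = 823.5

Solving each curve for Q: Qd = 1278.5 - 2.5P.
Sellers keep P_s = P_b - 39 per unit, so supply in terms of the buyer price is Qs = -996.5 + 10P_b.
Equate demand and the shifted supply: 1278.5 - 2.5P_b = -996.5 + 10P_b, giving 12.5P_b = 2275, so P_b = 182.
Then P_s = 182 - 39 = 143 and Q = 1278.5 - 2.5(182) = 823.5.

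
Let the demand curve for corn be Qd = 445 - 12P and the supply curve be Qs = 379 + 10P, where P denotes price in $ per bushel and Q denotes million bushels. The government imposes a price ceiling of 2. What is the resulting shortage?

Shortage = 22

Evaluating both curves at the ceiling price 2 gives Qd = 421, Qs = 399.
Shortage = Qd - Qs = 421 - 399 = 22.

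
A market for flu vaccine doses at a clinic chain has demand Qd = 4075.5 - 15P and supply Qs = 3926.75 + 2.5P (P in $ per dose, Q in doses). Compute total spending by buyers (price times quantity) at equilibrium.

At equilibrium Qd = Qs, so 4075.5 - 15P = 3926.75 + 2.5P; collecting terms, 148.75 = 17.5P and P* = 8.5.
From the demand curve, Q* = 4075.5 - 15(8.5) = 3948.
Total spending by buyers = P* × Q* = 8.5 × 3948 = 33558.

Total spending by buyers = 33558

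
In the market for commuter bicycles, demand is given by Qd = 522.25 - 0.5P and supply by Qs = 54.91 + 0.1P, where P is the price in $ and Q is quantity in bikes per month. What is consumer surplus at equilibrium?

Consumer surplus = 17635.84

The market clears where 522.25 - 0.5P = 54.91 + 0.1P. Rearranging, 0.6P = 467.34, hence P* = 778.9.
Plugging P* into demand: Q* = 522.25 - 0.5(778.9) = 132.8.
Demand choke price (Qd = 0): P = 522.25/0.5 = 1044.5. Consumer surplus = ½ × (1044.5 - 778.9) × 132.8 = 17635.84.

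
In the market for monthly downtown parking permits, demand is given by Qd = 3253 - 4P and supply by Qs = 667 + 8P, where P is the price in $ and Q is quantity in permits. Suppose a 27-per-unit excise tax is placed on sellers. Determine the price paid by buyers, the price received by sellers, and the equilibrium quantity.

P_b = 233.5, P_s = 206.5, Q = 2319

Sellers keep P_s = P_b - 27 per unit, so supply in terms of the buyer price is Qs = 451 + 8P_b.
Market clearing requires 3253 - 4P_b = 451 + 8P_b; hence 2802 = 12P_b and P_b = 233.5.
So P_s = 206.5 and the quantity traded is Q = 3253 - 4(233.5) = 2319.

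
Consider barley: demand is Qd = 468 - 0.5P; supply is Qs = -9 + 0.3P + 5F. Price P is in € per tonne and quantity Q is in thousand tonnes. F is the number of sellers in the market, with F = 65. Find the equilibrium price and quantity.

P* = 190, Q* = 373

With F = 65, supply is Qs = 316 + 0.3P.
Equating demand and supply, 468 - 0.5P = 316 + 0.3P gives 0.8P = 152, so P* = 190.
Then Q* = 468 - 0.5(190) = 373.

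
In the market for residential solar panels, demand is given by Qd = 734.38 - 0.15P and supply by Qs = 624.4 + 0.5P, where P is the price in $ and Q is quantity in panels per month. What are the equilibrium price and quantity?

The market clears where 734.38 - 0.15P = 624.4 + 0.5P. Rearranging, 0.65P = 109.98, hence P* = 169.2.
Substitute back: Q* = 734.38 - 0.15(169.2) = 709.

P* = 169.2, Q* = 709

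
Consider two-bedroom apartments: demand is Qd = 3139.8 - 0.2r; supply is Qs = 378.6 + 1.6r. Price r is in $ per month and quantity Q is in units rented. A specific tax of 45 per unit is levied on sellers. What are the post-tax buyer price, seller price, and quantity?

r_b = 1574, r_s = 1529, Q = 2825

The tax drives a wedge r_b - r_s = 45. Substituting r_s = r_b - 45 into supply: Qs = 306.6 + 1.6r_b.
Set Qd = Qs: 3139.8 - 0.2r_b = 306.6 + 1.6r_b, so 2833.2 = 1.8r_b and r_b = 1574.
Then r_s = 1574 - 45 = 1529 and Q = 3139.8 - 0.2(1574) = 2825.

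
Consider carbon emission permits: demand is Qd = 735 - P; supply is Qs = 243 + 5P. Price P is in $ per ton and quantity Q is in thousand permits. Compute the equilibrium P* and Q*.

P* = 82, Q* = 653

Equating demand and supply, 735 - P = 243 + 5P gives 6P = 492, so P* = 82.
From the demand curve, Q* = 735 - 82 = 653.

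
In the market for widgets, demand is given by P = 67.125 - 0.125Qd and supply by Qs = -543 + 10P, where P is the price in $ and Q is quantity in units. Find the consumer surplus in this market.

Consumer surplus = 203.0625

Solving each curve for Q: Qd = 537 - 8P.
The market clears where 537 - 8P = -543 + 10P. Rearranging, 18P = 1080, hence P* = 60.
Then Q* = 537 - 8(60) = 57.
Demand choke price (Qd = 0): P = 537/8 = 67.125. Consumer surplus = ½ × (67.125 - 60) × 57 = 203.0625.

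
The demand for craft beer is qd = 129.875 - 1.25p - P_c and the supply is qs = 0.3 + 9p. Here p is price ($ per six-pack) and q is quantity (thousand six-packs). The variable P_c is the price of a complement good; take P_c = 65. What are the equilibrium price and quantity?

With P_c = 65, demand is qd = 64.875 - 1.25p.
Set qd = qs: 64.875 - 1.25p = 0.3 + 9p, so 64.575 = 10.25p and p* = 6.3.
Substitute back: q* = 64.875 - 1.25(6.3) = 57.

p* = 6.3, q* = 57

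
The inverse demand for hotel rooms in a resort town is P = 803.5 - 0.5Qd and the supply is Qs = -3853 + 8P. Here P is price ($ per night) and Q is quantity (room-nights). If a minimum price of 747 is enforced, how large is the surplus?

Surplus = 2010

In direct form, Qd = 1607 - 2P.
At P = 747: Qd = 113 and Qs = 2123.
Surplus = Qs - Qd = 2123 - 113 = 2010.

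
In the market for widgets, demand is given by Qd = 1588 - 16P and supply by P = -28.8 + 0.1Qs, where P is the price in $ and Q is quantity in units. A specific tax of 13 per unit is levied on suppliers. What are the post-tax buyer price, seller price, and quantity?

Inverting to quantity form: Qs = 288 + 10P.
The tax drives a wedge P_b - P_s = 13. Substituting P_s = P_b - 13 into supply: Qs = 158 + 10P_b.
Market clearing requires 1588 - 16P_b = 158 + 10P_b; hence 1430 = 26P_b and P_b = 55.
So P_s = 42 and the quantity traded is Q = 1588 - 16(55) = 708.

P_b = 55, P_s = 42, Q = 708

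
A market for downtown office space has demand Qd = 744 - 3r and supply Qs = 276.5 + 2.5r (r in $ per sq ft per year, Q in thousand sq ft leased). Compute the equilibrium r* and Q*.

At equilibrium Qd = Qs, so 744 - 3r = 276.5 + 2.5r; collecting terms, 467.5 = 5.5r and r* = 85.
From the demand curve, Q* = 744 - 3(85) = 489.

r* = 85, Q* = 489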